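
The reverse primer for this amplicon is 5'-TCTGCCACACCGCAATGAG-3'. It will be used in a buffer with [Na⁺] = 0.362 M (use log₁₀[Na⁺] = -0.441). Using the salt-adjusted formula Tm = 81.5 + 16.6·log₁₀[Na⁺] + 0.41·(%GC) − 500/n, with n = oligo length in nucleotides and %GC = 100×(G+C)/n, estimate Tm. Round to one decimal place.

71.6°C

Length n = 19. Counting bases: A=5, C=7, T=3, G=4
G+C = 11, so %GC = 11/19 × 100 = 57.895%
Salt term: 16.6 × (-0.441) = -7.321
GC term: 0.41 × 57.895 = 23.737; length term: −500/19 = −26.316
Tm = 81.5 + (-7.321) + 23.737 − 26.316 = 71.6 → 71.6°C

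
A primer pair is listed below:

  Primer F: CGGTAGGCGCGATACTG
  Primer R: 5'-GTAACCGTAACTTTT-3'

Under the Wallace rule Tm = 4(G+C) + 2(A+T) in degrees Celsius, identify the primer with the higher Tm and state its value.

Primer F, 56°C

Primer F: A+T=6, G+C=11 → Tm = 2(6)+4(11) = 56°C
Primer R: A+T=10, G+C=5 → Tm = 2(10)+4(5) = 40°C
56°C vs 40°C → primer F is higher.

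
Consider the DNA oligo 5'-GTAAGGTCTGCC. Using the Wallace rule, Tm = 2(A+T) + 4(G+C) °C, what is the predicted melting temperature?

38°C

A=2, G=4, T=3, C=3
So N_AT = 5 and N_GC = 7.
Tm = 2(5) + 4(7) = 10 + 28 = 38°C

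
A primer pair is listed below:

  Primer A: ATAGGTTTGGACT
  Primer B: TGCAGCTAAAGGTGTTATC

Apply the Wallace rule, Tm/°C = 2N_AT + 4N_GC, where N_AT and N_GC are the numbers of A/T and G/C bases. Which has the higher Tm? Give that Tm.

Primer A: A+T=8, G+C=5 → Tm = 2(8)+4(5) = 36°C
Primer B: A+T=11, G+C=8 → Tm = 2(11)+4(8) = 54°C
36°C vs 54°C → primer B is higher.

Primer B, 54°C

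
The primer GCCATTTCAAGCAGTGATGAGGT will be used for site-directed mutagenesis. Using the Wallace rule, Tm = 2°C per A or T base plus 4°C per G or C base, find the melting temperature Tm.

68°C

T=6, C=4, A=6, G=7
So N_AT = 12 and N_GC = 11.
Tm = 2(12) + 4(11) = 24 + 44 = 68°C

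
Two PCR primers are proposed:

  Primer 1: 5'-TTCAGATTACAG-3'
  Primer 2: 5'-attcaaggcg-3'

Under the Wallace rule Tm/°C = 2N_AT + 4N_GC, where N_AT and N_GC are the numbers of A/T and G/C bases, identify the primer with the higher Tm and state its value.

Primer 1, 32°C

Primer 1: A+T=8, G+C=4 → Tm = 2(8)+4(4) = 32°C
Primer 2: A+T=5, G+C=5 → Tm = 2(5)+4(5) = 30°C
32°C vs 30°C → primer 1 is higher.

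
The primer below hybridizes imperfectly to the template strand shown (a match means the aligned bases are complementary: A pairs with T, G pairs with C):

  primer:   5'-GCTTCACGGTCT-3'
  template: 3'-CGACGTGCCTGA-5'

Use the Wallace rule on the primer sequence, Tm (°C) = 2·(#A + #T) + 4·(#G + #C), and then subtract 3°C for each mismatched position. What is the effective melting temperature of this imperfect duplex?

32°C

Primer base counts: A=1, T=4, G=3, C=4 → A+T=5, G+C=7
Perfect-match Tm = 2(5) + 4(7) = 10 + 28 = 38°C
Mismatches (positions where the bases are not complementary): 2 (at positions 4, 10)
Effective Tm = 38 − 2×3 = 38 − 6 = 32°C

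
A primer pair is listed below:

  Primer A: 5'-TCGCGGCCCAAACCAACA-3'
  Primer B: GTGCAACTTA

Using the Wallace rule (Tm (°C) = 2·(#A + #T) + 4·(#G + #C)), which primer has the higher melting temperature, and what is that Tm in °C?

Primer A, 58°C

Primer A: A+T=7, G+C=11 → Tm = 2(7)+4(11) = 58°C
Primer B: A+T=6, G+C=4 → Tm = 2(6)+4(4) = 28°C
58°C vs 28°C → primer A is higher.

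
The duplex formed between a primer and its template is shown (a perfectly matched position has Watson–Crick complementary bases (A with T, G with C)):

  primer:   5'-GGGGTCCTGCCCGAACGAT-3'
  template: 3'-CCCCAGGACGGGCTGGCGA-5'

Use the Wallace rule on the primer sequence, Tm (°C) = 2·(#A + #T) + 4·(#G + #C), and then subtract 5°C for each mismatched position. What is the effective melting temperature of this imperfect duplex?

54°C

Primer base counts: A=3, T=3, G=7, C=6 → A+T=6, G+C=13
Perfect-match Tm = 2(6) + 4(13) = 12 + 52 = 64°C
Mismatches (positions where the bases are not complementary): 2 (at positions 15, 18)
Effective Tm = 64 − 2×5 = 64 − 10 = 54°C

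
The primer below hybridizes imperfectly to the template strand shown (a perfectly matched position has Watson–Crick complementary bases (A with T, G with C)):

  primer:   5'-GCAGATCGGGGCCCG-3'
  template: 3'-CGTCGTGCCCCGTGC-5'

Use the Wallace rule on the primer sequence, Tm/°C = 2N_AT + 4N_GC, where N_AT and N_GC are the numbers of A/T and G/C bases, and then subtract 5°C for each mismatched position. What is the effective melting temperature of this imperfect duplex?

39°C

Primer base counts: A=2, T=1, G=7, C=5 → A+T=3, G+C=12
Perfect-match Tm = 2(3) + 4(12) = 6 + 48 = 54°C
Mismatches (positions where the bases are not complementary): 3 (at positions 5, 6, 13)
Effective Tm = 54 − 3×5 = 54 − 15 = 39°C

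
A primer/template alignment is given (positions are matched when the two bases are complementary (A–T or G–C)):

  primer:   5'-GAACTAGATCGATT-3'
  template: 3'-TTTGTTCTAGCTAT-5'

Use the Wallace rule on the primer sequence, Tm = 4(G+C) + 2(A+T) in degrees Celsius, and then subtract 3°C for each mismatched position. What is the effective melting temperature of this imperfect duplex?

29°C

Primer base counts: A=5, T=4, G=3, C=2 → A+T=9, G+C=5
Perfect-match Tm = 2(9) + 4(5) = 18 + 20 = 38°C
Mismatches (positions where the bases are not complementary): 3 (at positions 1, 5, 14)
Effective Tm = 38 − 3×3 = 38 − 9 = 29°C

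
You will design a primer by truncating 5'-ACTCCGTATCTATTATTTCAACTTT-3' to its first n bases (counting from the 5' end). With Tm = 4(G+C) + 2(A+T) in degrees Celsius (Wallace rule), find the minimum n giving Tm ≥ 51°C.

First 19 bases: ACTCCGTATCTATTATTTC → Tm = 50°C (< 51°C)
First 20 bases: ACTCCGTATCTATTATTTCA → Tm = 52°C (≥ 51°C)
Each additional base adds 2°C (A/T) or 4°C (G/C), so Tm is non-decreasing in n; n = 20 is the first length to reach 51°C.

n = 20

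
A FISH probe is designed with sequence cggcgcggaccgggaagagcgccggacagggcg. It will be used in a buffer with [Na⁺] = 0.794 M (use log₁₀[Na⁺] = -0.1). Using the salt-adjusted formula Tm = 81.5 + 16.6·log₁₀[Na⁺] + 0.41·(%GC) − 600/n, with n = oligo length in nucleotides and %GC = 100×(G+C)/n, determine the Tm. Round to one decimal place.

95.2°C

Length n = 33. Base counts: T=0, A=6, C=10, G=17
G+C = 27, so %GC = 27/33 × 100 = 81.818%
Salt term: 16.6 × (-0.1) = -1.66
GC term: 0.41 × 81.818 = 33.545; length term: −600/33 = −18.182
Tm = 81.5 + (-1.66) + 33.545 − 18.182 = 95.203 → 95.2°C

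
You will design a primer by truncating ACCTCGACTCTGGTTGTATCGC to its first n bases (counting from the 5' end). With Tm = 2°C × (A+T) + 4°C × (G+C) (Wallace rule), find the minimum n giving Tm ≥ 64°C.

n = 21

First 20 bases: ACCTCGACTCTGGTTGTATC → Tm = 60°C (< 64°C)
First 21 bases: ACCTCGACTCTGGTTGTATCG → Tm = 64°C (≥ 64°C)
Each additional base adds 2°C (A/T) or 4°C (G/C), so Tm is non-decreasing in n; n = 21 is the first length to reach 64°C.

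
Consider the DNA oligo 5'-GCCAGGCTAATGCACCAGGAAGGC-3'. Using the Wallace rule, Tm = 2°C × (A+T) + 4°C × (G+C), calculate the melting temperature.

G=8, T=2, C=7, A=7
So N_AT = 9 and N_GC = 15.
Tm = 2(9) + 4(15) = 18 + 60 = 78°C

78°C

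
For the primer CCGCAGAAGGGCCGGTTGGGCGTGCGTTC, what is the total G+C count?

Base counts: C=8, G=13, T=5, A=3
Total G or C: 13 + 8 = 21

21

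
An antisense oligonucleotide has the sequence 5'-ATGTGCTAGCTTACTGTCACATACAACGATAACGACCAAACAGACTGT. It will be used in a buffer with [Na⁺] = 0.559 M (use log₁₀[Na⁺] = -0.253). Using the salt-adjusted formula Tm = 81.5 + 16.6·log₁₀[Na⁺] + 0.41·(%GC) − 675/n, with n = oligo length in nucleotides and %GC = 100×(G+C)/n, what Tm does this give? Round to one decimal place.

Length n = 48. Counting bases: C=12, A=17, G=8, T=11
G+C = 20, so %GC = 20/48 × 100 = 41.667%
Salt term: 16.6 × (-0.253) = -4.2
GC term: 0.41 × 41.667 = 17.083; length term: −675/48 = −14.062
Tm = 81.5 + (-4.2) + 17.083 − 14.062 = 80.321 → 80.3°C

80.3°C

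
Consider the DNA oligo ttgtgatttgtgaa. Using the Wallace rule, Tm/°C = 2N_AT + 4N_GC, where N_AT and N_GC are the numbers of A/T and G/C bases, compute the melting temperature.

Counting bases: A=3, T=7, G=4, C=0
A+T = 10, G+C = 4
Tm = 2×10 + 4×4 = 36°C

36°C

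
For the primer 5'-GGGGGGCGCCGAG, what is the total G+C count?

12

Scanning the sequence gives A=1, T=0, G=9, C=3.
Total G or C: 9 + 3 = 12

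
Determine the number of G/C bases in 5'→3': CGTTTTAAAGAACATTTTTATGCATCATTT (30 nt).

7

Scanning the sequence gives A=9, T=14, C=4, G=3.
G+C = 3 + 4 = 7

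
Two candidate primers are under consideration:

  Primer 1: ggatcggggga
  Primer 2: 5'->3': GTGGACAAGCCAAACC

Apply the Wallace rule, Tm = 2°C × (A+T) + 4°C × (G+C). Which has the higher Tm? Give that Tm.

Primer 2, 50°C

Primer 1: A+T=3, G+C=8 → Tm = 2(3)+4(8) = 38°C
Primer 2: A+T=7, G+C=9 → Tm = 2(7)+4(9) = 50°C
38°C vs 50°C → primer 2 is higher.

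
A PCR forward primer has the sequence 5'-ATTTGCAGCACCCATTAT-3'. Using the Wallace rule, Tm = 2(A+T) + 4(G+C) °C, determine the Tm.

Scanning the sequence gives C=5, A=5, G=2, T=6.
AT pairs contribute 11, GC pairs contribute 7.
Tm = 2×11 + 4×7 = 50°C

50°C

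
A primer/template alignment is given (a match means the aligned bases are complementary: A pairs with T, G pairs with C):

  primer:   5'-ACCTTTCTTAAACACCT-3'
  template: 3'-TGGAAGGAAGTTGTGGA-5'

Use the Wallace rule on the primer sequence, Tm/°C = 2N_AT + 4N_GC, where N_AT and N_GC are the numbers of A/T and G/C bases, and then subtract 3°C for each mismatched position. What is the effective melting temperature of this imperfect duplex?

Primer base counts: A=5, T=6, G=0, C=6 → A+T=11, G+C=6
Perfect-match Tm = 2(11) + 4(6) = 22 + 24 = 46°C
Mismatches (positions where the bases are not complementary): 2 (at positions 6, 10)
Effective Tm = 46 − 2×3 = 46 − 6 = 40°C

40°C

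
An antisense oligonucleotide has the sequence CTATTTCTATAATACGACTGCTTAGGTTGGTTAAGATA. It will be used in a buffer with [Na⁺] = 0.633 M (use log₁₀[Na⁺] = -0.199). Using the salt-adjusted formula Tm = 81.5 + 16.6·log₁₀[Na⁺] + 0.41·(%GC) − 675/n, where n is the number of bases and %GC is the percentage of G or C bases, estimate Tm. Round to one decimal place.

Length n = 38. Base counts: A=11, T=15, C=5, G=7
G+C = 12, so %GC = 12/38 × 100 = 31.579%
Salt term: 16.6 × (-0.199) = -3.303
GC term: 0.41 × 31.579 = 12.947; length term: −675/38 = −17.763
Tm = 81.5 + (-3.303) + 12.947 − 17.763 = 73.381 → 73.4°C

73.4°C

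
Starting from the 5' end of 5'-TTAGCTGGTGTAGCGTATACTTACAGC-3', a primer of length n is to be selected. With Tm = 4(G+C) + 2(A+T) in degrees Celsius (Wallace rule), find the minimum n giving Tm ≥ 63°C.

First 22 bases: TTAGCTGGTGTAGCGTATACTT → Tm = 62°C (< 63°C)
First 23 bases: TTAGCTGGTGTAGCGTATACTTA → Tm = 64°C (≥ 63°C)
Since every base adds ≥2°C, Tm only increases with n, so the threshold is first crossed at n = 23.

n = 23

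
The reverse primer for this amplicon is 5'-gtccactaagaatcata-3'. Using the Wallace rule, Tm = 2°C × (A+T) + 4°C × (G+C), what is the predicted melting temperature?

46°C

Counting bases: A=7, T=4, G=2, C=4
A+T = 11, G+C = 6
Tm = 2(11) + 4(6) = 22 + 24 = 46°C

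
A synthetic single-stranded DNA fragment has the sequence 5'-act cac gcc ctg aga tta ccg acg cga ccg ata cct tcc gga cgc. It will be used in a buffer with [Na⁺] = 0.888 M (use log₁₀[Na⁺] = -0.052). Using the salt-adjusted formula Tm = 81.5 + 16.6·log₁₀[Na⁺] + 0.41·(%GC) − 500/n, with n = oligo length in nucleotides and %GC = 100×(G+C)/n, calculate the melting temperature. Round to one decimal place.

95.0°C

Length n = 45. Counting bases: A=10, T=7, C=18, G=10
G+C = 28, so %GC = 28/45 × 100 = 62.222%
Salt term: 16.6 × (-0.052) = -0.863
GC term: 0.41 × 62.222 = 25.511; length term: −500/45 = −11.111
Tm = 81.5 + (-0.863) + 25.511 − 11.111 = 95.037 → 95.0°C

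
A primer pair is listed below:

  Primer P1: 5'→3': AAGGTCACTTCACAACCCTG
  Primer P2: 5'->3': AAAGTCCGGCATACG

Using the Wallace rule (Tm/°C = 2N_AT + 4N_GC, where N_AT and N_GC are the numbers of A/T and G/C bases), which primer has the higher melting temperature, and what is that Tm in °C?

Primer P1, 60°C

Primer P1: A+T=10, G+C=10 → Tm = 2(10)+4(10) = 60°C
Primer P2: A+T=7, G+C=8 → Tm = 2(7)+4(8) = 46°C
60°C vs 46°C → primer P1 is higher.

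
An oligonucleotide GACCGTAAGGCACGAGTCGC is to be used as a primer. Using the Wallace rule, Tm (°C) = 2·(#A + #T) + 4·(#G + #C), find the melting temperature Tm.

66°C

Scanning the sequence gives T=2, C=6, G=7, A=5.
AT pairs contribute 7, GC pairs contribute 13.
Tm = 2(7) + 4(13) = 14 + 52 = 66°C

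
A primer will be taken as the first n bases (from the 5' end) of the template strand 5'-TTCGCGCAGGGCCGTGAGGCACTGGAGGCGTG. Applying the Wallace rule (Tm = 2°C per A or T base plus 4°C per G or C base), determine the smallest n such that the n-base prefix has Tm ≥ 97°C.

n = 29

First 28 bases: TTCGCGCAGGGCCGTGAGGCACTGGAGG → Tm = 96°C (< 97°C)
First 29 bases: TTCGCGCAGGGCCGTGAGGCACTGGAGGC → Tm = 100°C (≥ 97°C)
Since every base adds ≥2°C, Tm only increases with n, so the threshold is first crossed at n = 29.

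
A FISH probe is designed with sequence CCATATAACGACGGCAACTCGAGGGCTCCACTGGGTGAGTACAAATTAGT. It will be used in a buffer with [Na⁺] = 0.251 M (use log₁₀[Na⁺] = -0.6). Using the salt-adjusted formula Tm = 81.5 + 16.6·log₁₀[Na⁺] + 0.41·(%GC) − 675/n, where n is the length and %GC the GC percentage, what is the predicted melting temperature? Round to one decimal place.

Length n = 50. Counting bases: T=10, A=15, C=12, G=13
G+C = 25, so %GC = 25/50 × 100 = 50%
Salt term: 16.6 × (-0.6) = -9.96
GC term: 0.41 × 50 = 20.5; length term: −675/50 = −13.5
Tm = 81.5 + (-9.96) + 20.5 − 13.5 = 78.54 → 78.5°C

78.5°C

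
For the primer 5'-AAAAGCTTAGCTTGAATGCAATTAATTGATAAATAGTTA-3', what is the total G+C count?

9

G=6, C=3, T=13, A=17
G+C = 6 + 3 = 9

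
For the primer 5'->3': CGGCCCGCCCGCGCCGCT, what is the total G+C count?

A=0, T=1, G=6, C=11
Total G or C: 6 + 11 = 17

17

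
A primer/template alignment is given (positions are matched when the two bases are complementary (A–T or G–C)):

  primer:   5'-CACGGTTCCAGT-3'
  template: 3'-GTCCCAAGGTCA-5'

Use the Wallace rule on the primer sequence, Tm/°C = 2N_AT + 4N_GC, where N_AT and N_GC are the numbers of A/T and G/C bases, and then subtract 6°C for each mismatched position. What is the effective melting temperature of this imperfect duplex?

32°C

Primer base counts: A=2, T=3, G=3, C=4 → A+T=5, G+C=7
Perfect-match Tm = 2(5) + 4(7) = 10 + 28 = 38°C
Mismatches (positions where the bases are not complementary): 1 (at position 3)
Effective Tm = 38 − 1×6 = 38 − 6 = 32°C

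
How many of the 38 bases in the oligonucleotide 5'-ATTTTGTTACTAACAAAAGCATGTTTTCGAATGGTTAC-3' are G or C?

Counting bases: G=6, A=12, C=5, T=15
Total G or C: 6 + 5 = 11

11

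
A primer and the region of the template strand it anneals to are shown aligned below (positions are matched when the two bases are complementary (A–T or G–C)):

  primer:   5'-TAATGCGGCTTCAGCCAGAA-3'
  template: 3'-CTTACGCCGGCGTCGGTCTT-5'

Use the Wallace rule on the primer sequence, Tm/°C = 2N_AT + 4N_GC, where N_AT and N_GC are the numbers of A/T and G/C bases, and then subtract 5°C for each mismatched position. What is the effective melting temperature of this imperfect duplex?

Primer base counts: A=6, T=4, G=5, C=5 → A+T=10, G+C=10
Perfect-match Tm = 2(10) + 4(10) = 20 + 40 = 60°C
Mismatches (positions where the bases are not complementary): 3 (at positions 1, 10, 11)
Effective Tm = 60 − 3×5 = 60 − 15 = 45°C

45°C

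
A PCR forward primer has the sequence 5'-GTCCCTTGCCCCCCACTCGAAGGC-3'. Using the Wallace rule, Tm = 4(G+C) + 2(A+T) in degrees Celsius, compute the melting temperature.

82°C

T=4, A=3, G=5, C=12
A+T = 7, G+C = 17
Tm = 2×7 + 4×17 = 82°C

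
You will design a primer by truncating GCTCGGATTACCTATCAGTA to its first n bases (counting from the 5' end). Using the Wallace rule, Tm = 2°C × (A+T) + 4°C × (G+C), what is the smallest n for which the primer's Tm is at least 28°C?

First 8 bases: GCTCGGAT → Tm = 26°C (< 28°C)
First 9 bases: GCTCGGATT → Tm = 28°C (≥ 28°C)
Each additional base adds 2°C (A/T) or 4°C (G/C), so Tm is non-decreasing in n; n = 9 is the first length to reach 28°C.

n = 9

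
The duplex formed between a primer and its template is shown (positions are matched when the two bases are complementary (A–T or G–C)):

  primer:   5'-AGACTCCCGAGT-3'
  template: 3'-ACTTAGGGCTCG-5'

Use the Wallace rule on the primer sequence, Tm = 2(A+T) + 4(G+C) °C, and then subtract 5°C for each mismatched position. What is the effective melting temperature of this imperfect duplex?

Primer base counts: A=3, T=2, G=3, C=4 → A+T=5, G+C=7
Perfect-match Tm = 2(5) + 4(7) = 10 + 28 = 38°C
Mismatches (positions where the bases are not complementary): 3 (at positions 1, 4, 12)
Effective Tm = 38 − 3×5 = 38 − 15 = 23°C

23°C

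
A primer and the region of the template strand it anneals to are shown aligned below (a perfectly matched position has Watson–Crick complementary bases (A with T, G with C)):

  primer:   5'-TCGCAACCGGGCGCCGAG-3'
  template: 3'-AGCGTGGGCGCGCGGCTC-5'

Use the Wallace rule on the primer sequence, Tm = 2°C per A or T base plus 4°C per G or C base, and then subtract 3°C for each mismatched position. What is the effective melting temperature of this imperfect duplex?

58°C

Primer base counts: A=3, T=1, G=7, C=7 → A+T=4, G+C=14
Perfect-match Tm = 2(4) + 4(14) = 8 + 56 = 64°C
Mismatches (positions where the bases are not complementary): 2 (at positions 6, 10)
Effective Tm = 64 − 2×3 = 64 − 6 = 58°C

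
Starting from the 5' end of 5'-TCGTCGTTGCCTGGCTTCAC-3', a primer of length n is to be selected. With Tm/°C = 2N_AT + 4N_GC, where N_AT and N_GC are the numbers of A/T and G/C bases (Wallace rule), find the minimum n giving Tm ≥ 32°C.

n = 10

First 9 bases: TCGTCGTTG → Tm = 28°C (< 32°C)
First 10 bases: TCGTCGTTGC → Tm = 32°C (≥ 32°C)
Each additional base adds 2°C (A/T) or 4°C (G/C), so Tm is non-decreasing in n; n = 10 is the first length to reach 32°C.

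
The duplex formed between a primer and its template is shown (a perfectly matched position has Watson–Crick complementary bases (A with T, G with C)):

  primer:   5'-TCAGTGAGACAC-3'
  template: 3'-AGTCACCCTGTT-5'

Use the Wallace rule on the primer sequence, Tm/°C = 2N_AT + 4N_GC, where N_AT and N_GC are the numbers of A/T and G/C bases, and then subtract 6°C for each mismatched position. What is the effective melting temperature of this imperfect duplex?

Primer base counts: A=4, T=2, G=3, C=3 → A+T=6, G+C=6
Perfect-match Tm = 2(6) + 4(6) = 12 + 24 = 36°C
Mismatches (positions where the bases are not complementary): 2 (at positions 7, 12)
Effective Tm = 36 − 2×6 = 36 − 12 = 24°C

24°C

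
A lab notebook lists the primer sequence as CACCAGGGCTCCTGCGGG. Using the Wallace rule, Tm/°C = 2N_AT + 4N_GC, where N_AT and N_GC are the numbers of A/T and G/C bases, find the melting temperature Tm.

T=2, A=2, G=7, C=7
A+T = 4, G+C = 14
Tm = 2(4) + 4(14) = 8 + 56 = 64°C

64°C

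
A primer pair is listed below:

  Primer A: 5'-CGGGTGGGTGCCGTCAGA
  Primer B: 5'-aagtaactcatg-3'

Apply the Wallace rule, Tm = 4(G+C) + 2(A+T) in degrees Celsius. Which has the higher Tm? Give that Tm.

Primer A: A+T=5, G+C=13 → Tm = 2(5)+4(13) = 62°C
Primer B: A+T=8, G+C=4 → Tm = 2(8)+4(4) = 32°C
62°C vs 32°C → primer A is higher.

Primer A, 62°C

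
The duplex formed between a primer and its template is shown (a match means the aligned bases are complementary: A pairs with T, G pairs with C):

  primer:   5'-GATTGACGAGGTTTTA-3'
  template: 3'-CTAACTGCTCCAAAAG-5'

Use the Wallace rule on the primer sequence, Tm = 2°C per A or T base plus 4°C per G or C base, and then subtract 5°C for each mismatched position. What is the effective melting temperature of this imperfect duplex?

39°C

Primer base counts: A=4, T=6, G=5, C=1 → A+T=10, G+C=6
Perfect-match Tm = 2(10) + 4(6) = 20 + 24 = 44°C
Mismatches (positions where the bases are not complementary): 1 (at position 16)
Effective Tm = 44 − 1×5 = 44 − 5 = 39°C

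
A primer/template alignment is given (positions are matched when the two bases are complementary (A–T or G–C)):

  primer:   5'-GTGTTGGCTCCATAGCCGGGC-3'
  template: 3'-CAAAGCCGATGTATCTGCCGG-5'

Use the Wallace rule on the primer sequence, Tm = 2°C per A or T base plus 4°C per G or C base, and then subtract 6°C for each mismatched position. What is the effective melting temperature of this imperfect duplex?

40°C

Primer base counts: A=2, T=5, G=8, C=6 → A+T=7, G+C=14
Perfect-match Tm = 2(7) + 4(14) = 14 + 56 = 70°C
Mismatches (positions where the bases are not complementary): 5 (at positions 3, 5, 10, 16, 20)
Effective Tm = 70 − 5×6 = 70 − 30 = 40°C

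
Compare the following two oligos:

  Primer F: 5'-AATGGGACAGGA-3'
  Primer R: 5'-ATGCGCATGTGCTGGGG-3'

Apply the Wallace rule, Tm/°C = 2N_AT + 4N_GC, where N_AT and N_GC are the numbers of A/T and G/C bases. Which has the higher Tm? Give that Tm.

Primer F: A+T=6, G+C=6 → Tm = 2(6)+4(6) = 36°C
Primer R: A+T=6, G+C=11 → Tm = 2(6)+4(11) = 56°C
36°C vs 56°C → primer R is higher.

Primer R, 56°C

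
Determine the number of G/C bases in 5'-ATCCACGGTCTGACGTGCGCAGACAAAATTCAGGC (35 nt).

19

Counting bases: T=6, G=9, C=10, A=10
Total G or C: 9 + 10 = 19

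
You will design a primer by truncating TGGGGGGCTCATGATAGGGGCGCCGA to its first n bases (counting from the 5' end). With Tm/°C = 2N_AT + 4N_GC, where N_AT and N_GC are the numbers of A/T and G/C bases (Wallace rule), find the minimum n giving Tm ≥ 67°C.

First 20 bases: TGGGGGGCTCATGATAGGGG → Tm = 66°C (< 67°C)
First 21 bases: TGGGGGGCTCATGATAGGGGC → Tm = 70°C (≥ 67°C)
Each additional base adds 2°C (A/T) or 4°C (G/C), so Tm is non-decreasing in n; n = 21 is the first length to reach 67°C.

n = 21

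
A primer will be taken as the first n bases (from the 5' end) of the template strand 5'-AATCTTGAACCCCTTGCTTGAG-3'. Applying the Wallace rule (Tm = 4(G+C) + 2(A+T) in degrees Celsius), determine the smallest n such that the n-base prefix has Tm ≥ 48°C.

n = 17

First 16 bases: AATCTTGAACCCCTTG → Tm = 46°C (< 48°C)
First 17 bases: AATCTTGAACCCCTTGC → Tm = 50°C (≥ 48°C)
Since every base adds ≥2°C, Tm only increases with n, so the threshold is first crossed at n = 17.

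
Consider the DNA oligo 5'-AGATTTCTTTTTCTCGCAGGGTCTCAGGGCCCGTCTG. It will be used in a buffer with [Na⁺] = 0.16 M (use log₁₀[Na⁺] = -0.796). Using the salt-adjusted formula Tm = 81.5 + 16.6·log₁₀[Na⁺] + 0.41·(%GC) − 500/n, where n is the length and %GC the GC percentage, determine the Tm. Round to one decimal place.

Length n = 37. Base counts: T=13, G=10, A=4, C=10
G+C = 20, so %GC = 20/37 × 100 = 54.054%
Salt term: 16.6 × (-0.796) = -13.214
GC term: 0.41 × 54.054 = 22.162; length term: −500/37 = −13.514
Tm = 81.5 + (-13.214) + 22.162 − 13.514 = 76.934 → 76.9°C

76.9°C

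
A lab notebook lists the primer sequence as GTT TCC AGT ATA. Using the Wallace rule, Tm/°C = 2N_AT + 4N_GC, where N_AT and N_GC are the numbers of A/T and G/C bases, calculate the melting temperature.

32°C

Scanning the sequence gives G=2, A=3, T=5, C=2.
So N_AT = 8 and N_GC = 4.
Tm = 2×8 + 4×4 = 32°C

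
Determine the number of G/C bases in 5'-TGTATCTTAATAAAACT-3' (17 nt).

3

Base counts: C=2, A=7, T=7, G=1
G+C = 1 + 2 = 3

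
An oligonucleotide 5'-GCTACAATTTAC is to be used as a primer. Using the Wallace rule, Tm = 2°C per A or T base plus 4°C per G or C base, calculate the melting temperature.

Scanning the sequence gives C=3, T=4, G=1, A=4.
So N_AT = 8 and N_GC = 4.
Tm = 4·4 + 2·8 = 16 + 16 = 32°C

32°C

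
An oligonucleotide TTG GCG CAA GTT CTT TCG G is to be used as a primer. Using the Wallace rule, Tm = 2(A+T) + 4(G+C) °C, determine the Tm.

58°C

A=2, T=7, C=4, G=6
A+T = 9, G+C = 10
Tm = 4·10 + 2·9 = 40 + 18 = 58°C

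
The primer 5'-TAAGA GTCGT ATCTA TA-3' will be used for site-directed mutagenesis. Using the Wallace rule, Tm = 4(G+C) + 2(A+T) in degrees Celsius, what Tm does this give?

44°C

G=3, A=6, C=2, T=6
AT pairs contribute 12, GC pairs contribute 5.
Tm = 4·5 + 2·12 = 20 + 24 = 44°C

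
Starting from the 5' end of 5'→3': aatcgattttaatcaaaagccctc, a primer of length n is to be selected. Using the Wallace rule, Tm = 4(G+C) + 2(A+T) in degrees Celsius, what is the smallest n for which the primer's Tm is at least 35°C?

n = 15

First 14 bases: AATCGATTTTAATC → Tm = 34°C (< 35°C)
First 15 bases: AATCGATTTTAATCA → Tm = 36°C (≥ 35°C)
Since every base adds ≥2°C, Tm only increases with n, so the threshold is first crossed at n = 15.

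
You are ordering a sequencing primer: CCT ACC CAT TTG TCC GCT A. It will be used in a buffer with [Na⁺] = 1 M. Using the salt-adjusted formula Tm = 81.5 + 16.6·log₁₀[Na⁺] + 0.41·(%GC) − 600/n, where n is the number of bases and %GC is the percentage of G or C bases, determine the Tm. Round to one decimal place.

71.5°C

Length n = 19. T=6, A=3, G=2, C=8
G+C = 10, so %GC = 10/19 × 100 = 52.632%
Salt term: 16.6 × (0) = 0
GC term: 0.41 × 52.632 = 21.579; length term: −600/19 = −31.579
Tm = 81.5 + (0) + 21.579 − 31.579 = 71.5 → 71.5°C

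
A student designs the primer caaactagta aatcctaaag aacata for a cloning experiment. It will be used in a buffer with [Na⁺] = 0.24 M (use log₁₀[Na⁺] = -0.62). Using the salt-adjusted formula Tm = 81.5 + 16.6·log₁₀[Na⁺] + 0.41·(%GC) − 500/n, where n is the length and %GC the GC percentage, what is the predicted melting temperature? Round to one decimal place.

Length n = 26. Base counts: T=5, C=5, G=2, A=14
G+C = 7, so %GC = 7/26 × 100 = 26.923%
Salt term: 16.6 × (-0.62) = -10.292
GC term: 0.41 × 26.923 = 11.038; length term: −500/26 = −19.231
Tm = 81.5 + (-10.292) + 11.038 − 19.231 = 63.015 → 63.0°C

63.0°C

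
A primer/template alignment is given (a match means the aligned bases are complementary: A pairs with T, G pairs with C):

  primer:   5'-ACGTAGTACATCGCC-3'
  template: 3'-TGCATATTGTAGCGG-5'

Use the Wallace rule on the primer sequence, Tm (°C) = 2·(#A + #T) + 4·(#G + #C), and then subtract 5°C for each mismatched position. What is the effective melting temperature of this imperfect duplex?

Primer base counts: A=4, T=3, G=3, C=5 → A+T=7, G+C=8
Perfect-match Tm = 2(7) + 4(8) = 14 + 32 = 46°C
Mismatches (positions where the bases are not complementary): 2 (at positions 6, 7)
Effective Tm = 46 − 2×5 = 46 − 10 = 36°C

36°C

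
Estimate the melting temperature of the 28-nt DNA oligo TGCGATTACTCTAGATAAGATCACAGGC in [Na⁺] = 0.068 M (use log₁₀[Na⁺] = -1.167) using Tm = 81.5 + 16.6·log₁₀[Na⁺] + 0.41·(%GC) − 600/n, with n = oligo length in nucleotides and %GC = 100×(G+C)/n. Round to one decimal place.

Length n = 28. Counting bases: A=9, G=6, T=7, C=6
G+C = 12, so %GC = 12/28 × 100 = 42.857%
Salt term: 16.6 × (-1.167) = -19.372
GC term: 0.41 × 42.857 = 17.571; length term: −600/28 = −21.429
Tm = 81.5 + (-19.372) + 17.571 − 21.429 = 58.27 → 58.3°C

58.3°C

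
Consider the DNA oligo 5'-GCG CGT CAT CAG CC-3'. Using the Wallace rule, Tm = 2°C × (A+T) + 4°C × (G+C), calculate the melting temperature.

48°C

Scanning the sequence gives T=2, A=2, C=6, G=4.
So N_AT = 4 and N_GC = 10.
Tm = 2×4 + 4×10 = 48°C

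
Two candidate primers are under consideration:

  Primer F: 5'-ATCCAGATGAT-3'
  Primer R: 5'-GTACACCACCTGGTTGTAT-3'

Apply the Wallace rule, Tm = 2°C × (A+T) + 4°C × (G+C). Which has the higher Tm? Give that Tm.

Primer R, 56°C

Primer F: A+T=7, G+C=4 → Tm = 2(7)+4(4) = 30°C
Primer R: A+T=10, G+C=9 → Tm = 2(10)+4(9) = 56°C
30°C vs 56°C → primer R is higher.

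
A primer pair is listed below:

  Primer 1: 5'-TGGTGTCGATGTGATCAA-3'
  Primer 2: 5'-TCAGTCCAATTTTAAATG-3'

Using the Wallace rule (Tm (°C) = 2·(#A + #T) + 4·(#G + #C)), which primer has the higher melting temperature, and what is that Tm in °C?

Primer 1: A+T=10, G+C=8 → Tm = 2(10)+4(8) = 52°C
Primer 2: A+T=13, G+C=5 → Tm = 2(13)+4(5) = 46°C
52°C vs 46°C → primer 1 is higher.

Primer 1, 52°C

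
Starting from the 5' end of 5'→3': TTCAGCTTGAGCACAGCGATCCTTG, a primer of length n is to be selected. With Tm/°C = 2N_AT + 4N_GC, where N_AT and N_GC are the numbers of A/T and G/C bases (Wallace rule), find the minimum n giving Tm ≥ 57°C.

First 18 bases: TTCAGCTTGAGCACAGCG → Tm = 56°C (< 57°C)
First 19 bases: TTCAGCTTGAGCACAGCGA → Tm = 58°C (≥ 57°C)
Each additional base adds 2°C (A/T) or 4°C (G/C), so Tm is non-decreasing in n; n = 19 is the first length to reach 57°C.

n = 19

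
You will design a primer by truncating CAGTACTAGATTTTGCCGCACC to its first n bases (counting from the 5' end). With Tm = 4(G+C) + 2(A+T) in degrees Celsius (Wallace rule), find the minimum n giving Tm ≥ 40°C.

n = 15

First 14 bases: CAGTACTAGATTTT → Tm = 36°C (< 40°C)
First 15 bases: CAGTACTAGATTTTG → Tm = 40°C (≥ 40°C)
Each additional base adds 2°C (A/T) or 4°C (G/C), so Tm is non-decreasing in n; n = 15 is the first length to reach 40°C.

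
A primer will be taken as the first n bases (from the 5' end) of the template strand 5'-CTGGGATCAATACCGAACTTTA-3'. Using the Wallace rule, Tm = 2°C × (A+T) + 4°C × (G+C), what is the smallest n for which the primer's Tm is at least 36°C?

First 12 bases: CTGGGATCAATA → Tm = 34°C (< 36°C)
First 13 bases: CTGGGATCAATAC → Tm = 38°C (≥ 36°C)
Each additional base adds 2°C (A/T) or 4°C (G/C), so Tm is non-decreasing in n; n = 13 is the first length to reach 36°C.

n = 13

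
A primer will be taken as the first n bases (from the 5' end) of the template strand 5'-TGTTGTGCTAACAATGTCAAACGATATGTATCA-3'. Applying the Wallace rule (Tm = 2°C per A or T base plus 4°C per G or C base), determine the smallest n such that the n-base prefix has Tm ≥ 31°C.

n = 12

First 11 bases: TGTTGTGCTAA → Tm = 30°C (< 31°C)
First 12 bases: TGTTGTGCTAAC → Tm = 34°C (≥ 31°C)
Each additional base adds 2°C (A/T) or 4°C (G/C), so Tm is non-decreasing in n; n = 12 is the first length to reach 31°C.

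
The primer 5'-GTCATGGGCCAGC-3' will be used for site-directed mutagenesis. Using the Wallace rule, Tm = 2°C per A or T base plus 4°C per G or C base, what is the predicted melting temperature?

44°C

Base counts: C=4, A=2, T=2, G=5
So N_AT = 4 and N_GC = 9.
Tm = 2×4 + 4×9 = 44°C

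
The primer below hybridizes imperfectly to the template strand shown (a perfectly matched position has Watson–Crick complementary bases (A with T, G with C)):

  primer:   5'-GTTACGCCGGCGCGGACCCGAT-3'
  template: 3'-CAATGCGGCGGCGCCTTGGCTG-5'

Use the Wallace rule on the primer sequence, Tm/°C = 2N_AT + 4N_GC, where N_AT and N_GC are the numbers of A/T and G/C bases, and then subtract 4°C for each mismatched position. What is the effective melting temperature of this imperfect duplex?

64°C

Primer base counts: A=3, T=3, G=8, C=8 → A+T=6, G+C=16
Perfect-match Tm = 2(6) + 4(16) = 12 + 64 = 76°C
Mismatches (positions where the bases are not complementary): 3 (at positions 10, 17, 22)
Effective Tm = 76 − 3×4 = 76 − 12 = 64°C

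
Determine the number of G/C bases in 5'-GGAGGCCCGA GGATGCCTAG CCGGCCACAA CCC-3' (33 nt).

24

Base counts: G=11, A=7, C=13, T=2
Total G or C: 11 + 13 = 24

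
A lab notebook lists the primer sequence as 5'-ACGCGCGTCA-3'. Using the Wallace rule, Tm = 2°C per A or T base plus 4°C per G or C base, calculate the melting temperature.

G=3, A=2, C=4, T=1
A+T = 3, G+C = 7
Tm = 2×3 + 4×7 = 34°C

34°C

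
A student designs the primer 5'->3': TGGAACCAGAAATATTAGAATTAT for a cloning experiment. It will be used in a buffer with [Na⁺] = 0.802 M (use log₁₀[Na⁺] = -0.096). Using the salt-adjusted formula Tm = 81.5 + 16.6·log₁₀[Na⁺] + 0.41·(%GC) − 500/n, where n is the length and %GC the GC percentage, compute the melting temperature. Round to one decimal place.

69.3°C

Length n = 24. Counting bases: G=4, A=11, T=7, C=2
G+C = 6, so %GC = 6/24 × 100 = 25%
Salt term: 16.6 × (-0.096) = -1.594
GC term: 0.41 × 25 = 10.25; length term: −500/24 = −20.833
Tm = 81.5 + (-1.594) + 10.25 − 20.833 = 69.323 → 69.3°C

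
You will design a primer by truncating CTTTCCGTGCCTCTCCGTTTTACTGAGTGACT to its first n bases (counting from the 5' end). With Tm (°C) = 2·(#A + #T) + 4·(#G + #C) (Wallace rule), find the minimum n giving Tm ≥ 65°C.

First 21 bases: CTTTCCGTGCCTCTCCGTTTT → Tm = 64°C (< 65°C)
First 22 bases: CTTTCCGTGCCTCTCCGTTTTA → Tm = 66°C (≥ 65°C)
Each additional base adds 2°C (A/T) or 4°C (G/C), so Tm is non-decreasing in n; n = 22 is the first length to reach 65°C.

n = 22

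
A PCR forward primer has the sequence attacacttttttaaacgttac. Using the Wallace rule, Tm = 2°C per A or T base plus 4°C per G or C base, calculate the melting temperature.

54°C

Counting bases: C=4, A=7, G=1, T=10
A+T = 17, G+C = 5
Tm = 4·5 + 2·17 = 20 + 34 = 54°C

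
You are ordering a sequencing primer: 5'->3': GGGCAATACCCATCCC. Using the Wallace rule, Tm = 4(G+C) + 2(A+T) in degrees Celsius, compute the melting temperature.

Base counts: C=7, G=3, A=4, T=2
So N_AT = 6 and N_GC = 10.
Tm = 4·10 + 2·6 = 40 + 12 = 52°C

52°C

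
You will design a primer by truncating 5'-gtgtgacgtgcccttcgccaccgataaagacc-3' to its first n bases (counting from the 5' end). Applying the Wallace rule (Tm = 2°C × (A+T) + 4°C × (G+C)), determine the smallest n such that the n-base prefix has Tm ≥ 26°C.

First 7 bases: GTGTGAC → Tm = 22°C (< 26°C)
First 8 bases: GTGTGACG → Tm = 26°C (≥ 26°C)
Since every base adds ≥2°C, Tm only increases with n, so the threshold is first crossed at n = 8.

n = 8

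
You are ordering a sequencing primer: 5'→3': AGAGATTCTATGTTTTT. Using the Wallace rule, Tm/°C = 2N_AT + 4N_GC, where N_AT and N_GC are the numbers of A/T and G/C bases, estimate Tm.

42°C

Base counts: G=3, T=9, A=4, C=1
A+T = 13, G+C = 4
Tm = 2(13) + 4(4) = 26 + 16 = 42°C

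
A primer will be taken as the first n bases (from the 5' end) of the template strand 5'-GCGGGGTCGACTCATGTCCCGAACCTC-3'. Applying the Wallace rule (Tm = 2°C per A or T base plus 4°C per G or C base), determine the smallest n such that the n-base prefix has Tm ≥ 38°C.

First 10 bases: GCGGGGTCGA → Tm = 36°C (< 38°C)
First 11 bases: GCGGGGTCGAC → Tm = 40°C (≥ 38°C)
Each additional base adds 2°C (A/T) or 4°C (G/C), so Tm is non-decreasing in n; n = 11 is the first length to reach 38°C.

n = 11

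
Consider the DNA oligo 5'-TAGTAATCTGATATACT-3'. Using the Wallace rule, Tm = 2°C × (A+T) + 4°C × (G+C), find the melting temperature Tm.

A=6, C=2, T=7, G=2
AT pairs contribute 13, GC pairs contribute 4.
Tm = 4·4 + 2·13 = 16 + 26 = 42°C

42°C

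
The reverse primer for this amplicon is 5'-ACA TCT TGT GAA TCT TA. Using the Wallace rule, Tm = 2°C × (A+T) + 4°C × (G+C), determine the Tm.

44°C

Counting bases: A=5, C=3, G=2, T=7
A+T = 12, G+C = 5
Tm = 2×12 + 4×5 = 44°C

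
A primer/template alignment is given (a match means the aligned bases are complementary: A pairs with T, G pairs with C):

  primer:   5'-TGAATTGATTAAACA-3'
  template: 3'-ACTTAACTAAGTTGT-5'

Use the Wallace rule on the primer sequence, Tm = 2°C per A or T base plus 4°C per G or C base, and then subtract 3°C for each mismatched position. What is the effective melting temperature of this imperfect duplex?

Primer base counts: A=7, T=5, G=2, C=1 → A+T=12, G+C=3
Perfect-match Tm = 2(12) + 4(3) = 24 + 12 = 36°C
Mismatches (positions where the bases are not complementary): 1 (at position 11)
Effective Tm = 36 − 1×3 = 36 − 3 = 33°C

33°C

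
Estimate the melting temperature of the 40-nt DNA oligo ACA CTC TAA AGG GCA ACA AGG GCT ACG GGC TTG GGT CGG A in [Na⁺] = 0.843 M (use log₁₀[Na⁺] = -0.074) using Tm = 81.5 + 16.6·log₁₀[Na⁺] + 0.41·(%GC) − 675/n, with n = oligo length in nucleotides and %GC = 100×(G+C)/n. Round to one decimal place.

87.0°C

Length n = 40. Scanning the sequence gives T=6, A=11, G=14, C=9.
G+C = 23, so %GC = 23/40 × 100 = 57.5%
Salt term: 16.6 × (-0.074) = -1.228
GC term: 0.41 × 57.5 = 23.575; length term: −675/40 = −16.875
Tm = 81.5 + (-1.228) + 23.575 − 16.875 = 86.972 → 87.0°C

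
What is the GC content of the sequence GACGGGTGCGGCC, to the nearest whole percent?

Scanning the sequence gives G=7, C=4, A=1, T=1.
G+C = 7 + 4 = 11 out of 13 bases
%GC = 11/13 × 100 = 84.62% ≈ 85%

85%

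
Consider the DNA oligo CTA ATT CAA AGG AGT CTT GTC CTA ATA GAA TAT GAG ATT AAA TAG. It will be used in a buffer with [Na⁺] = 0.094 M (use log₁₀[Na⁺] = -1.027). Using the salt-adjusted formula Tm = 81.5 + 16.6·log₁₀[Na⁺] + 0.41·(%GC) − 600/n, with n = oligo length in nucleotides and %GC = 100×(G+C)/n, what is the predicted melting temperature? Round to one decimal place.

Length n = 45. G=8, C=5, A=18, T=14
G+C = 13, so %GC = 13/45 × 100 = 28.889%
Salt term: 16.6 × (-1.027) = -17.048
GC term: 0.41 × 28.889 = 11.844; length term: −600/45 = −13.333
Tm = 81.5 + (-17.048) + 11.844 − 13.333 = 62.963 → 63.0°C

63.0°C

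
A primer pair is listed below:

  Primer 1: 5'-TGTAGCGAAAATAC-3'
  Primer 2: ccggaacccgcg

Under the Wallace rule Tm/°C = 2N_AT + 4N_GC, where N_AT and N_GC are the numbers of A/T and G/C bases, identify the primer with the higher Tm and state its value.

Primer 2, 44°C

Primer 1: A+T=9, G+C=5 → Tm = 2(9)+4(5) = 38°C
Primer 2: A+T=2, G+C=10 → Tm = 2(2)+4(10) = 44°C
38°C vs 44°C → primer 2 is higher.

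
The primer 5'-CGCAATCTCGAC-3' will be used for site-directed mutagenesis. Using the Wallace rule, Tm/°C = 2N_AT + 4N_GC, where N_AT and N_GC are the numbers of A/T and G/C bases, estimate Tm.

Scanning the sequence gives C=5, G=2, A=3, T=2.
AT pairs contribute 5, GC pairs contribute 7.
Tm = 2(5) + 4(7) = 10 + 28 = 38°C

38°C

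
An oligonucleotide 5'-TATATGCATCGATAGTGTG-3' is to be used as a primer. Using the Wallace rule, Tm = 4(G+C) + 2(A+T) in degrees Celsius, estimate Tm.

52°C

T=7, C=2, A=5, G=5
AT pairs contribute 12, GC pairs contribute 7.
Tm = 2×12 + 4×7 = 52°C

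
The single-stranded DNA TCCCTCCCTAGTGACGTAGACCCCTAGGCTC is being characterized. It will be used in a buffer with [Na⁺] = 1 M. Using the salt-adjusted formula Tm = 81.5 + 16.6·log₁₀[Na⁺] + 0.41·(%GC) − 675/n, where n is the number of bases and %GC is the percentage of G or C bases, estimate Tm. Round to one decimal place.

84.9°C

Length n = 31. Base counts: C=13, G=6, T=7, A=5
G+C = 19, so %GC = 19/31 × 100 = 61.29%
Salt term: 16.6 × (0) = 0
GC term: 0.41 × 61.29 = 25.129; length term: −675/31 = −21.774
Tm = 81.5 + (0) + 25.129 − 21.774 = 84.855 → 84.9°C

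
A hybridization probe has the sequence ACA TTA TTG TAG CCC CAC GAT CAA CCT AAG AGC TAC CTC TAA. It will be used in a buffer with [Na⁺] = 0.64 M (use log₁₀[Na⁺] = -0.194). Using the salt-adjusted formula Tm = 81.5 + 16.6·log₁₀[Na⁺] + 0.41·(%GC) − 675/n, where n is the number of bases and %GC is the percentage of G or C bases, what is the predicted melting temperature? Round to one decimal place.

Length n = 42. Base counts: T=10, C=13, G=5, A=14
G+C = 18, so %GC = 18/42 × 100 = 42.857%
Salt term: 16.6 × (-0.194) = -3.22
GC term: 0.41 × 42.857 = 17.571; length term: −675/42 = −16.071
Tm = 81.5 + (-3.22) + 17.571 − 16.071 = 79.78 → 79.8°C

79.8°C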